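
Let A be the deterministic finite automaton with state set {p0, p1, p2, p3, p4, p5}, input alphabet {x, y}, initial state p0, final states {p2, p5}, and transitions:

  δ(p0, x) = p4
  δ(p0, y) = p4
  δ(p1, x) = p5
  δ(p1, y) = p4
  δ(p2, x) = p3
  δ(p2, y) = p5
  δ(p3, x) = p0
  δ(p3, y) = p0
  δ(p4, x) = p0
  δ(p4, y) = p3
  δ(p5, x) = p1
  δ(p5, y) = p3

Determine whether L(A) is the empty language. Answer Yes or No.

Yes

The states reachable from the start state are {p0, p3, p4}.
None of the accepting states {p2, p5} is reachable, so no string is accepted and L(A) = ∅.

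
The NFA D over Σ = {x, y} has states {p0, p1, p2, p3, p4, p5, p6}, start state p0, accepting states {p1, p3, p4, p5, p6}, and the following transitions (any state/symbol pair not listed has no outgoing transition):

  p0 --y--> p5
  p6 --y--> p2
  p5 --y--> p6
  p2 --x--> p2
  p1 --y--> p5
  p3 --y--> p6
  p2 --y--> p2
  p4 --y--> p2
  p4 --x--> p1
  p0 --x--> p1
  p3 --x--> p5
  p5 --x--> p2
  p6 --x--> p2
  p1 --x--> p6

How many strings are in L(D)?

The useful subgraph on states {p0, p1, p5, p6} is acyclic, so L(D) is finite; the longest accepting path visits 4 useful states, giving maximum string length 3.
Counting accepting paths from p0 by length: 2 of length 1, 3 of length 2, 1 of length 3. Total 6.

6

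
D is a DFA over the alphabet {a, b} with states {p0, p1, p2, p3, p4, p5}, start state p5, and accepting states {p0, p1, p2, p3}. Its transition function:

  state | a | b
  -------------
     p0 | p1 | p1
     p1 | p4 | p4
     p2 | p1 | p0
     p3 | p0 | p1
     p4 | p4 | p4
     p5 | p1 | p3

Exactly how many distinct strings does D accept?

6

The useful subgraph on states {p0, p1, p3, p5} is acyclic, so L(D) is finite; the longest accepting path visits 4 useful states, giving maximum string length 3.
Counting accepting paths from p5 by length: 2 of length 1, 2 of length 2, 2 of length 3. Total 6.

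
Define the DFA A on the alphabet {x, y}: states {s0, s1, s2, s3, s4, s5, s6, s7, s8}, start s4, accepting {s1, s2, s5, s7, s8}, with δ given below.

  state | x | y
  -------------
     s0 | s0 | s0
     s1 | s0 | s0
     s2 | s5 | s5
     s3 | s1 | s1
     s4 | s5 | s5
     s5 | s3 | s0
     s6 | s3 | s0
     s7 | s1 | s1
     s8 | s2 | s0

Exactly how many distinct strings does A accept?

6

The useful subgraph on states {s1, s3, s4, s5} is acyclic, so L(A) is finite; the longest accepting path visits 4 useful states, giving maximum string length 3.
Counting accepting paths from s4 by length: 2 of length 1, 4 of length 3. Total 6.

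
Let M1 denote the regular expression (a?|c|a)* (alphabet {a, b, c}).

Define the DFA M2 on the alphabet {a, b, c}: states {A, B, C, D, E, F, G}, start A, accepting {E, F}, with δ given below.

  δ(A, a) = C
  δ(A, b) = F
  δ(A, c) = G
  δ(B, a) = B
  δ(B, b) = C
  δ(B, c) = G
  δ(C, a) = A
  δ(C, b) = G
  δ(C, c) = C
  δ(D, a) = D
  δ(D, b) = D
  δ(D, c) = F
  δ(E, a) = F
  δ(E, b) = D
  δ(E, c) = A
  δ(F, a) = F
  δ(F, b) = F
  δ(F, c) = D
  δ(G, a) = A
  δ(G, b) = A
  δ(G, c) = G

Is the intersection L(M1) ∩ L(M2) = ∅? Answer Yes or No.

Yes

Converting the expression M1 to a DFA (subset construction, then merging equivalent states) gives the minimal DFA with states {r0, r1}, start state r0, accepting states {r0} and transitions r0: a→r0, b→r1, c→r0; r1: a→r1, b→r1, c→r1.
Exploring the product automaton M1 × M2 from the start pair (r0, A), following both machines on each input symbol, reaches 8 state pairs: (r0, A), (r0, C), (r1, F), (r0, G), (r1, G), (r1, D), (r1, A), (r1, C).
M1 accepts in {r0} and M2 accepts in {E, F}; no reachable pair has both components accepting, so no string drives both machines to acceptance simultaneously and L(M1) ∩ L(M2) = ∅.
So no string is accepted by both, and the intersection is empty.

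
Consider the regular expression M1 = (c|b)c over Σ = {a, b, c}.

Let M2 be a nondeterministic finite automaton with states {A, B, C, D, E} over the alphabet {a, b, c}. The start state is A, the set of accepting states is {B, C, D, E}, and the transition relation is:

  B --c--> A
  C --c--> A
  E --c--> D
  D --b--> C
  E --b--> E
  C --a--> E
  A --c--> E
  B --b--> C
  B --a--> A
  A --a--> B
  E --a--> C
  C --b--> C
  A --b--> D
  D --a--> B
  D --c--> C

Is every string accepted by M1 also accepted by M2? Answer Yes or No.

Yes

Converting the expression M1 to a DFA (subset construction, then merging equivalent states) gives the minimal DFA with states {r0, r1, r2, r3}, start state r0, accepting states {r3} and transitions r0: a→r1, b→r2, c→r2; r1: a→r1, b→r1, c→r1; r2: a→r1, b→r1, c→r3; r3: a→r1, b→r1, c→r1.
Exploring the product automaton M1 × M2 from the start pair (r0, A), following both machines on each input symbol, reaches 10 state pairs: (r0, A), (r1, B), (r2, D), (r2, E), (r1, A), (r1, C), (r3, C), (r1, E), (r3, D), (r1, D).
M1 accepts in {r3} and M2 accepts in {B, C, D, E}. The reachable pairs whose M1-component is accepting are (r3, C), (r3, D); in each of them the M2-component is accepting too, so the product for L(M1) \ L(M2) (M1-component accepting, M2-component rejecting) has no reachable accepting pair and the difference is empty.
Hence every string in L(M1) is also in L(M2).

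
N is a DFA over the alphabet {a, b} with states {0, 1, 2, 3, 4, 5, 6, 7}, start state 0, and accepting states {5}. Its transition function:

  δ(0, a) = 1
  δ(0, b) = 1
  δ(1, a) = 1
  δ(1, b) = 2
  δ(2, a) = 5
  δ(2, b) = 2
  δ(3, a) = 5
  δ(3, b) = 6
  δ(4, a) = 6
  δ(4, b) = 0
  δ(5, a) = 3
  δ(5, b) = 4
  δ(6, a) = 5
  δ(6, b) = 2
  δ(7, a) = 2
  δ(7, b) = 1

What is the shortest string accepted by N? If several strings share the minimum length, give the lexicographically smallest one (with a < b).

aba

A breadth-first search from 0 reaches an accepting state first via the path 0 → 1 → 2 → 5 on input aba.
No string of length < 3 is accepted (BFS exhausts all shorter strings without reaching an accepting state), and aba is the lexicographically least accepting string of length 3.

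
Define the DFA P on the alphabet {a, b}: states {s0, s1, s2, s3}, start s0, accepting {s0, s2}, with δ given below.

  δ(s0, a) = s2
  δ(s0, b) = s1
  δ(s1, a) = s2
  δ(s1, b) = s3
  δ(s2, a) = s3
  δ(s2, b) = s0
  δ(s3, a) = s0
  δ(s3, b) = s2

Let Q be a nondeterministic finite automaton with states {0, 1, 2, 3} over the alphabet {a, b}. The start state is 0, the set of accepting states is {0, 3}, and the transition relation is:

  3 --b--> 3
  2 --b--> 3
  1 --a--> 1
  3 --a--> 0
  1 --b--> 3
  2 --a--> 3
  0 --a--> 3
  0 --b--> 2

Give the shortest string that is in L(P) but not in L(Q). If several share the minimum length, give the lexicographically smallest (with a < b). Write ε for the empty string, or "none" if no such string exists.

The string aab is accepted by P but not by Q.
No shorter string lies in the difference, and aab is the lexicographically first length-3 string in L(P) \ L(Q).

aab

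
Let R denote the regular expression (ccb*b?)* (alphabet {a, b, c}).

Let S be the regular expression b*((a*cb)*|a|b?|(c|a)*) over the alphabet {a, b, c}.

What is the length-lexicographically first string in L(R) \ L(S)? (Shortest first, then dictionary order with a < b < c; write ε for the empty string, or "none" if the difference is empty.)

ccb

The string ccb is accepted by R but not by S.
No shorter string lies in the difference, and ccb is the lexicographically first length-3 string in L(R) \ L(S).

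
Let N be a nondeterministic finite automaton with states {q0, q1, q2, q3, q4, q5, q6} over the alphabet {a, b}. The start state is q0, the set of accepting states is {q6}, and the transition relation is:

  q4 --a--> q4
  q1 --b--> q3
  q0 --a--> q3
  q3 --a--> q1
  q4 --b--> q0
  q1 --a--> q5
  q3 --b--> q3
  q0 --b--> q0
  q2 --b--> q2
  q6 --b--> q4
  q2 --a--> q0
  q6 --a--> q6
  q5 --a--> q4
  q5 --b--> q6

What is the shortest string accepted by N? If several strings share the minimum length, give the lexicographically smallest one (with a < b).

aaab

A breadth-first search from q0 reaches an accepting state first via the path q0 → q3 → q1 → q5 → q6 on input aaab.
No string of length < 4 is accepted (BFS exhausts all shorter strings without reaching an accepting state), and aaab is the lexicographically least accepting string of length 4.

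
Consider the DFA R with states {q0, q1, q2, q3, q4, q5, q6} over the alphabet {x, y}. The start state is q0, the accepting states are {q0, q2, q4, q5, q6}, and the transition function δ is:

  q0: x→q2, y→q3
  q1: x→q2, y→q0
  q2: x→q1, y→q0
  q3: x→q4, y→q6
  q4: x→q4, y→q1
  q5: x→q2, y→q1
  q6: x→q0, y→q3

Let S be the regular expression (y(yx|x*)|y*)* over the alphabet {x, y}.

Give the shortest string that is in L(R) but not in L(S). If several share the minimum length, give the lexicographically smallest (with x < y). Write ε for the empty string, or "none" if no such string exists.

x

The string x is accepted by R but not by S.
No shorter string lies in the difference, and x is the lexicographically first length-1 string in L(R) \ L(S).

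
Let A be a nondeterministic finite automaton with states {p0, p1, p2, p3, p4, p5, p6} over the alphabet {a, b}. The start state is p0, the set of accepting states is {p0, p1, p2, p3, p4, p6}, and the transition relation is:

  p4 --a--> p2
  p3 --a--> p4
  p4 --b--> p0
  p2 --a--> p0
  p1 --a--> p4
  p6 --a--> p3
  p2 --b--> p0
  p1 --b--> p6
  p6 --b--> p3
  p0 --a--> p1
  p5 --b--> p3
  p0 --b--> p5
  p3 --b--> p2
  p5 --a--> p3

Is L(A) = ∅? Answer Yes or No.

No

The empty string ε is accepted: the run p0 ends in the accepting state p0.
Since at least one string is accepted, L(A) is not empty.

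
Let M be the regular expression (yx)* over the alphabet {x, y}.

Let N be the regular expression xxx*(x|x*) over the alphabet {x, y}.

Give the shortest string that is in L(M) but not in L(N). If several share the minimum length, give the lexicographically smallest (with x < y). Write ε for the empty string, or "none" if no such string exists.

ε

The empty string ε is accepted by M but not by N.
Since ε is the unique shortest string, it is the required witness.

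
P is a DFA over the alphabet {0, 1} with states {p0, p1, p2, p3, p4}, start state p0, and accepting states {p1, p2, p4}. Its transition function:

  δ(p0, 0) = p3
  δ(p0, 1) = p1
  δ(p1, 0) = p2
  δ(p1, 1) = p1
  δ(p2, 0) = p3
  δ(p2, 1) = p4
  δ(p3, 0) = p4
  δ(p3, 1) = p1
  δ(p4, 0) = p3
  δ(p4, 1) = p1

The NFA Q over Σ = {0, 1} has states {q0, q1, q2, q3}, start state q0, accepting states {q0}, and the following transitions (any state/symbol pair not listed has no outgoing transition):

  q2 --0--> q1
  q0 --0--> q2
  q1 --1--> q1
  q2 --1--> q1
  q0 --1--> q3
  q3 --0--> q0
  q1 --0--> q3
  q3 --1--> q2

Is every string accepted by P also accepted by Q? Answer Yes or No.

No

The string 1 is in L(P) but not in L(Q).
So L(P) ⊄ L(Q).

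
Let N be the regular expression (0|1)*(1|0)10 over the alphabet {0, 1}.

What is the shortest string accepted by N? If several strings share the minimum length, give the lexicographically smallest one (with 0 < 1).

By inspection of the expression, no string of length less than 3 matches, and 010 is the lexicographically first match of length 3.

010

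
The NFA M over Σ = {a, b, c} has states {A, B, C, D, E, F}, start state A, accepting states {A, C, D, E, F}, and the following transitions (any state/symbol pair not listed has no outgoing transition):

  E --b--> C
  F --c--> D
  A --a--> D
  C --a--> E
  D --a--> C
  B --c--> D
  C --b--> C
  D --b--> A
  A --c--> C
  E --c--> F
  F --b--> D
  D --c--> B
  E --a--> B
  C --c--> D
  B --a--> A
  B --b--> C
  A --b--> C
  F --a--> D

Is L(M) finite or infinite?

State C is reachable from the start and can reach an accepting state, and it lies on the cycle C → C.
Traversing that cycle any number of times yields accepted strings of unbounded length, so the language is infinite.

infinite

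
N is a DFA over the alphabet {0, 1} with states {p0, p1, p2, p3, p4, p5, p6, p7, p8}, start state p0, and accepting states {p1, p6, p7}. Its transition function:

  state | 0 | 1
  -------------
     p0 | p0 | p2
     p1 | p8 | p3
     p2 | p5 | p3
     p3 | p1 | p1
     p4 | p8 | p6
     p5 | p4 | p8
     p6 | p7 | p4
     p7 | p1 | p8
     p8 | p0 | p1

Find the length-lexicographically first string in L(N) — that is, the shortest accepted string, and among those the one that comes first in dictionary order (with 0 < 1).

110

A breadth-first search from p0 reaches an accepting state first via the path p0 → p2 → p3 → p1 on input 110.
No string of length < 3 is accepted (BFS exhausts all shorter strings without reaching an accepting state), and 110 is the lexicographically least accepting string of length 3.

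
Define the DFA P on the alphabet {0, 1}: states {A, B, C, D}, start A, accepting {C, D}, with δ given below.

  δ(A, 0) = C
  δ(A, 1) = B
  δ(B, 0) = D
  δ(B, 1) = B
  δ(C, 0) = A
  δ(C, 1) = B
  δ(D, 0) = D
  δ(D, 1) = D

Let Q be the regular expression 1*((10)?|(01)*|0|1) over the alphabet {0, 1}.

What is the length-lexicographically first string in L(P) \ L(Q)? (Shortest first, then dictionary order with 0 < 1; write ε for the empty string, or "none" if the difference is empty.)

The string 000 is accepted by P but not by Q.
No shorter string lies in the difference, and 000 is the lexicographically first length-3 string in L(P) \ L(Q).

000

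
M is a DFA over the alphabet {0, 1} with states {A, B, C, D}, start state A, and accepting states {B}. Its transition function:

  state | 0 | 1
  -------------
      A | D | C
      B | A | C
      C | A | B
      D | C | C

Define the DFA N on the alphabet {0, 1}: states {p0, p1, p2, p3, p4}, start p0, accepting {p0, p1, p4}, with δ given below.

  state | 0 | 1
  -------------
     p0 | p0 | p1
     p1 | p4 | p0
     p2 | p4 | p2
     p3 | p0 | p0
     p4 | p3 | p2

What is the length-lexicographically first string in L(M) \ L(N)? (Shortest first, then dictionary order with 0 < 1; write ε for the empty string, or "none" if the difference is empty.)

The string 1011 is accepted by M but not by N.
No shorter string lies in the difference, and 1011 is the lexicographically first length-4 string in L(M) \ L(N).

1011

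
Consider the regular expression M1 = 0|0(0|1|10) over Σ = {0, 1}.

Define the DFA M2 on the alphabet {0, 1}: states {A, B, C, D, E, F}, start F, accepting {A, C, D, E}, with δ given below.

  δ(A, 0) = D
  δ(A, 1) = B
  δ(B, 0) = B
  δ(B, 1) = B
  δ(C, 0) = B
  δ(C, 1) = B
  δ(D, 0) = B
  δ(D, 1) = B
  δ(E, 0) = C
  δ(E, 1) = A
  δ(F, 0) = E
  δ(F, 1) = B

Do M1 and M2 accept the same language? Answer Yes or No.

Yes

Converting the expression M1 to a DFA (subset construction, then merging equivalent states) gives the minimal DFA with states {r0, r1, r2, r3, r4}, start state r0, accepting states {r1, r3, r4} and transitions r0: 0→r1, 1→r2; r1: 0→r3, 1→r4; r2: 0→r2, 1→r2; r3: 0→r2, 1→r2; r4: 0→r3, 1→r2.
Exploring the product automaton M1 × M2 from the start pair (r0, F), following both machines on each input symbol, reaches 6 state pairs: (r0, F), (r1, E), (r2, B), (r3, C), (r4, A), (r3, D).
M1 accepts in {r1, r3, r4} and M2 accepts in {A, C, D, E}. In every reachable pair the two components are either both accepting — (r1, E), (r3, C), (r4, A), (r3, D) — or both non-accepting, so no string is accepted by exactly one of the machines: L(M1) \ L(M2) and L(M2) \ L(M1) are both empty.
Hence every string is accepted by M1 iff it is accepted by M2, and the two languages coincide.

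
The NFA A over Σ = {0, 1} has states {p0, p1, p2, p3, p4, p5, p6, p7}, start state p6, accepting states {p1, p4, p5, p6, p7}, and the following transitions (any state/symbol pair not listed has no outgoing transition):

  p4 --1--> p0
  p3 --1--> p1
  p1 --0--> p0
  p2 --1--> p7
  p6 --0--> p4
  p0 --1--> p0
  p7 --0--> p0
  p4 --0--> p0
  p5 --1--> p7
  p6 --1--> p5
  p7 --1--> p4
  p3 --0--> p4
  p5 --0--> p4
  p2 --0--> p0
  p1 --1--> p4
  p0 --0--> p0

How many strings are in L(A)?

6

The useful subgraph on states {p4, p5, p6, p7} is acyclic, so L(A) is finite; the longest accepting path visits 4 useful states, giving maximum string length 3.
Counting accepting paths from p6 by length: 1 of length 0, 2 of length 1, 2 of length 2, 1 of length 3. Total 6.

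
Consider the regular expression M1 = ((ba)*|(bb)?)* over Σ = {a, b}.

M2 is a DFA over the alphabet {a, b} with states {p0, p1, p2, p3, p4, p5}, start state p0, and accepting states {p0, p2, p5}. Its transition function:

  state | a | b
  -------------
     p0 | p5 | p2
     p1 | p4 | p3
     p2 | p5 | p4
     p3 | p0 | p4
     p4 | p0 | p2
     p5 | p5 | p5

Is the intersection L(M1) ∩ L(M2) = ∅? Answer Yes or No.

The empty string ε is accepted by both M1 and M2.
Hence L(M1) ∩ L(M2) ≠ ∅.

No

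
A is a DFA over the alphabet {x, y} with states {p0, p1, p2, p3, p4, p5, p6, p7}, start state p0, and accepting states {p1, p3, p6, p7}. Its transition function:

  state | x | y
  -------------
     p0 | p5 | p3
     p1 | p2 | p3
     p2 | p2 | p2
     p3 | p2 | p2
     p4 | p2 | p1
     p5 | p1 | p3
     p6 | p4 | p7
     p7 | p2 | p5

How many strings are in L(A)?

The useful subgraph on states {p0, p1, p3, p5} is acyclic, so L(A) is finite; the longest accepting path visits 4 useful states, giving maximum string length 3.
Counting accepting paths from p0 by length: 1 of length 1, 2 of length 2, 1 of length 3. Total 4.

4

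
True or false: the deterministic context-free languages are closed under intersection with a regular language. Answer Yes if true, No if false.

Run the DPDA and a DFA for the regular language in lock-step (product of the two finite controls, one shared stack, the DFA component advancing only on genuine input moves); the result is still deterministic and accepts when both components accept.
So the deterministic context-free languages are closed under intersection with a regular language.

Yes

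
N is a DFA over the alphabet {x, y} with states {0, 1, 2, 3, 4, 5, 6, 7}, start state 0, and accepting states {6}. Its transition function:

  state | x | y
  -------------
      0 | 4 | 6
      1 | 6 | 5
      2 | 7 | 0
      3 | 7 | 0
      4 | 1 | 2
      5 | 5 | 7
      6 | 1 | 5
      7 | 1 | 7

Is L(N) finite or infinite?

State 5 is reachable from the start and can reach an accepting state, and it lies on the cycle 5 → 5.
Traversing that cycle any number of times yields accepted strings of unbounded length, so the language is infinite.

infinite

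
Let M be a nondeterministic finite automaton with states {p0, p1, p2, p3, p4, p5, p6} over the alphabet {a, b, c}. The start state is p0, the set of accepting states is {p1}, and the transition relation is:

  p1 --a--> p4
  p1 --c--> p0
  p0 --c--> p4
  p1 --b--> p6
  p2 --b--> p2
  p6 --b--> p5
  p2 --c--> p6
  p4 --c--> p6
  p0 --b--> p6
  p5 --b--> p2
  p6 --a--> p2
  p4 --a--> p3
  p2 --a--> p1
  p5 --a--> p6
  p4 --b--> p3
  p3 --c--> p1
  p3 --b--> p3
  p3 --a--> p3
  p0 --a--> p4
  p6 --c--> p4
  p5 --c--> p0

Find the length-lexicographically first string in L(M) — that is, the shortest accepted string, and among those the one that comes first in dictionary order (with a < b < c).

aac

A breadth-first search from p0 reaches an accepting state first via the path p0 → p4 → p3 → p1 on input aac.
No string of length < 3 is accepted (BFS exhausts all shorter strings without reaching an accepting state), and aac is the lexicographically least accepting string of length 3.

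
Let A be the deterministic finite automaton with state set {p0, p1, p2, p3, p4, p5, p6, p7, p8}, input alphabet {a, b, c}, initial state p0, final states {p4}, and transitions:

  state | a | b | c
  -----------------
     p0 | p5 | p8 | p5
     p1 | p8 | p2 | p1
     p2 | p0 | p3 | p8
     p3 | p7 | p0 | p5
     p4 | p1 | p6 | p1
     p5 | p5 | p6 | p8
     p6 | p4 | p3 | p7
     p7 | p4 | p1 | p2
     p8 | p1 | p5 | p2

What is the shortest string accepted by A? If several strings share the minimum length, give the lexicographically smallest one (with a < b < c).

aba

A breadth-first search from p0 reaches an accepting state first via the path p0 → p5 → p6 → p4 on input aba.
No string of length < 3 is accepted (BFS exhausts all shorter strings without reaching an accepting state), and aba is the lexicographically least accepting string of length 3.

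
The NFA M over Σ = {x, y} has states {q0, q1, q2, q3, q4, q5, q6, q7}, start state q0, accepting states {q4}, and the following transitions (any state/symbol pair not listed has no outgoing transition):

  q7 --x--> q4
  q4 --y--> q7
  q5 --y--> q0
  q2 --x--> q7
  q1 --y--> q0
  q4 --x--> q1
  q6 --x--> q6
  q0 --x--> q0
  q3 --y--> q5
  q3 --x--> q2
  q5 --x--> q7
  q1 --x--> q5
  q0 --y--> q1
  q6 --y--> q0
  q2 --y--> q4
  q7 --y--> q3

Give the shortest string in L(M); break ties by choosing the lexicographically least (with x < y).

A breadth-first search from q0 reaches an accepting state first via the path q0 → q1 → q5 → q7 → q4 on input yxxx.
No string of length < 4 is accepted (BFS exhausts all shorter strings without reaching an accepting state), and yxxx is the lexicographically least accepting string of length 4.

yxxx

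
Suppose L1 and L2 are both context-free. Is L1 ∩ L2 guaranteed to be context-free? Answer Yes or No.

No

{aⁿbⁿcᵐ : m,n≥0} and {aᵐbⁿcⁿ : m,n≥0} are both context-free, but their intersection {aⁿbⁿcⁿ : n≥0} is not (pumping lemma).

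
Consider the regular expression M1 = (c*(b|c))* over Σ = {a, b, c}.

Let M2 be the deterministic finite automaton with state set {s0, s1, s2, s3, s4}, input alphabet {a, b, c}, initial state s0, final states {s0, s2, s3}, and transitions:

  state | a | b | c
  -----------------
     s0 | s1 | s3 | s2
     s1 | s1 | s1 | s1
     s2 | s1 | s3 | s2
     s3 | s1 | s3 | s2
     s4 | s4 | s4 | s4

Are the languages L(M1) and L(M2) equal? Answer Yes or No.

Converting the expression M1 to a DFA (subset construction, then merging equivalent states) gives the minimal DFA with states {r0, r1}, start state r0, accepting states {r0} and transitions r0: a→r1, b→r0, c→r0; r1: a→r1, b→r1, c→r1.
Exploring the product automaton M1 × M2 from the start pair (r0, s0), following both machines on each input symbol, reaches 4 state pairs: (r0, s0), (r1, s1), (r0, s3), (r0, s2).
M1 accepts in {r0} and M2 accepts in {s0, s2, s3}. In every reachable pair the two components are either both accepting — (r0, s0), (r0, s3), (r0, s2) — or both non-accepting, so no string is accepted by exactly one of the machines: L(M1) \ L(M2) and L(M2) \ L(M1) are both empty.
Hence every string is accepted by M1 iff it is accepted by M2, and the two languages coincide.

Yes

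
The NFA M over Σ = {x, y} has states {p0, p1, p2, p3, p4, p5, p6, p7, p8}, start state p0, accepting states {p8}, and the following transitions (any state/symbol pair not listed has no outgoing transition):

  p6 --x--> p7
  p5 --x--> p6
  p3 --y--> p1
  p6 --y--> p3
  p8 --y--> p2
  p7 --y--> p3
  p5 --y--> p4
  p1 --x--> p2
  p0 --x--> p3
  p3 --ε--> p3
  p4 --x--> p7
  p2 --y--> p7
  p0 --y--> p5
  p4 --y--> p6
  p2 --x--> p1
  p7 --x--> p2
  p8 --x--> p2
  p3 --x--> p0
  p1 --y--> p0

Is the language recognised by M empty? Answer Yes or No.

Yes

The states reachable from the start state are {p0, p1, p2, p3, p4, p5, p6, p7}.
None of the accepting states {p8} is reachable, so no string is accepted and L(M) = ∅.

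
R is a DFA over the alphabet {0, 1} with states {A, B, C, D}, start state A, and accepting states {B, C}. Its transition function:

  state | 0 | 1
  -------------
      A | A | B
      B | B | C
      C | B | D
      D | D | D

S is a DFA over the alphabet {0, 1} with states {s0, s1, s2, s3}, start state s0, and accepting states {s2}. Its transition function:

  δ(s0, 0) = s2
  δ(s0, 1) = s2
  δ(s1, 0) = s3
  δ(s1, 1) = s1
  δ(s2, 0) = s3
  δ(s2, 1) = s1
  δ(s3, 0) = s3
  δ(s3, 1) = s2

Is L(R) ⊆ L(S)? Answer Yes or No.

No

The string 01 is in L(R) but not in L(S).
So L(R) ⊄ L(S).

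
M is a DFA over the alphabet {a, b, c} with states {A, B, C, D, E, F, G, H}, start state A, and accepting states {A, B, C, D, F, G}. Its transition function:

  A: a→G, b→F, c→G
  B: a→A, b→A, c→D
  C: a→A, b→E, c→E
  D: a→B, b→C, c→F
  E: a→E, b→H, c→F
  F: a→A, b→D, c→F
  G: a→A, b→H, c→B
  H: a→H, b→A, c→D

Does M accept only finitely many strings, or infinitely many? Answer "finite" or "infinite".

infinite

State A is reachable from the start and can reach an accepting state, and it lies on the cycle A → F → A.
Traversing that cycle any number of times yields accepted strings of unbounded length, so the language is infinite.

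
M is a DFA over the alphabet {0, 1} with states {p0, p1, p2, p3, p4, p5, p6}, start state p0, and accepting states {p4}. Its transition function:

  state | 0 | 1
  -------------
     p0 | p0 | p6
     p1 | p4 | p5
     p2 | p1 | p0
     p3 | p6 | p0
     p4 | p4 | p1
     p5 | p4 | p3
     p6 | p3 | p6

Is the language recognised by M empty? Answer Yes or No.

Yes

The states reachable from the start state are {p0, p3, p6}.
None of the accepting states {p4} is reachable, so no string is accepted and L(M) = ∅.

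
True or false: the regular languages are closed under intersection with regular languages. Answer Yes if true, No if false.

This is a special case of closure under intersection: the product of the two DFAs, accepting on F₁ × F₂, recognises the intersection.
So the regular languages are closed under intersection with a regular language.

Yes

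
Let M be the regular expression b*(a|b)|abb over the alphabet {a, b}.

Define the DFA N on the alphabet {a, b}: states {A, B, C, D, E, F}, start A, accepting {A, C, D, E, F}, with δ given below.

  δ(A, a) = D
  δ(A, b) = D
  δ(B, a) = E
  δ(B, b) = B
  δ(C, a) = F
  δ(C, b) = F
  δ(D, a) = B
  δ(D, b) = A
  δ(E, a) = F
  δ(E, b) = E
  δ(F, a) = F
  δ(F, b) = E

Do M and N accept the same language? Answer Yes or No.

No

The string ba is accepted by M but rejected by N.
So L(M) ≠ L(N).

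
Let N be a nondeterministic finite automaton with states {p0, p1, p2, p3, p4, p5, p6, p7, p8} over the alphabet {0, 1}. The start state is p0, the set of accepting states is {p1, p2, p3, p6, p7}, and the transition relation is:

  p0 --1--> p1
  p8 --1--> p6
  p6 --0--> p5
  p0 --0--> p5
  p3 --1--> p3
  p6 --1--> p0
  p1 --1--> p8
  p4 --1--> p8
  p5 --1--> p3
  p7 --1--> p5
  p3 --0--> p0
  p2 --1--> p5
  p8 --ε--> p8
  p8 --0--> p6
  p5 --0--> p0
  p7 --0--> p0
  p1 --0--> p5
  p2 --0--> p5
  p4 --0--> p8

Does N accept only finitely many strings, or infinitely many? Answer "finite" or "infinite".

infinite

State p0 is reachable from the start and can reach an accepting state, and it lies on the cycle p0 → p1 → p8 → p6 → p0.
Traversing that cycle any number of times yields accepted strings of unbounded length, so the language is infinite.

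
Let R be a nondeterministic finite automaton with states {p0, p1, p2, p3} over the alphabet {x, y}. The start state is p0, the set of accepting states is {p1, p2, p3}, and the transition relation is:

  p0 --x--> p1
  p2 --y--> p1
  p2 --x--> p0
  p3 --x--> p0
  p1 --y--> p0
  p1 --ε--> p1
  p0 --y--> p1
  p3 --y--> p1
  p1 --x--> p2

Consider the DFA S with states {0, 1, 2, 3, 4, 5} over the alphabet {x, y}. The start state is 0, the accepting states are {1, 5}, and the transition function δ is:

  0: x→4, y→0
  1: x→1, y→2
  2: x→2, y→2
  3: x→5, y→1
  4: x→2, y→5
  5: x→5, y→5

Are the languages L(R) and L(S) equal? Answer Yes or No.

No

The string x is accepted by R but rejected by S.
So L(R) ≠ L(S).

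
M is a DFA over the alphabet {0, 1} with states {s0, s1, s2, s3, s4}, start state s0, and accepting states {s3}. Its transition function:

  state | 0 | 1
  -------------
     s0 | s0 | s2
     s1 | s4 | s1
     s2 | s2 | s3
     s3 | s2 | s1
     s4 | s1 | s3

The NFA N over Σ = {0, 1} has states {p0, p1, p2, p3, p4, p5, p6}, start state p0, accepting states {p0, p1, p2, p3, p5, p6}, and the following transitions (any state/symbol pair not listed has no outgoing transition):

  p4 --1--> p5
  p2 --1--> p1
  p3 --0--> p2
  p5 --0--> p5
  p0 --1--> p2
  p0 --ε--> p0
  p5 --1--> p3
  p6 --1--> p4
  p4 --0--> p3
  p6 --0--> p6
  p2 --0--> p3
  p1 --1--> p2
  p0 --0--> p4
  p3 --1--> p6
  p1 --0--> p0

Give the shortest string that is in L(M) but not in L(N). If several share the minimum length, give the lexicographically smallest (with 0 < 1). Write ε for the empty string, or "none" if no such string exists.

The string 0011 is accepted by M but not by N.
No shorter string lies in the difference, and 0011 is the lexicographically first length-4 string in L(M) \ L(N).

0011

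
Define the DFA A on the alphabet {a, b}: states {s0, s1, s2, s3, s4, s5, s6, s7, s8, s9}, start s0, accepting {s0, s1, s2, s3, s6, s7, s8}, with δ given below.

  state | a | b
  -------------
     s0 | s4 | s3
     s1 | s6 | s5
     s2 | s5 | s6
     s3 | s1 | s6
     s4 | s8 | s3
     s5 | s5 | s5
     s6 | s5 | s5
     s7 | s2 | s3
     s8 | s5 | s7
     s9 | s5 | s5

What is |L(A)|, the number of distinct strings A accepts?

The useful subgraph on states {s0, s1, s2, s3, s4, s6, s7, s8} is acyclic, so L(A) is finite; the longest accepting path visits 7 useful states, giving maximum string length 6.
Counting accepting paths from s0 by length: 1 of length 0, 1 of length 1, 4 of length 2, 4 of length 3, 3 of length 4, 3 of length 5, 1 of length 6. Total 17.

17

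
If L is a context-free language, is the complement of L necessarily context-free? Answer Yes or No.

CFLs are closed under union, so if they were also closed under complement they would be closed under intersection by De Morgan (L₁ ∩ L₂ is the complement of the union of the complements). But {aⁿbⁿcᵐ} ∩ {aᵐbⁿcⁿ} = {aⁿbⁿcⁿ} is not context-free although both operands are.

No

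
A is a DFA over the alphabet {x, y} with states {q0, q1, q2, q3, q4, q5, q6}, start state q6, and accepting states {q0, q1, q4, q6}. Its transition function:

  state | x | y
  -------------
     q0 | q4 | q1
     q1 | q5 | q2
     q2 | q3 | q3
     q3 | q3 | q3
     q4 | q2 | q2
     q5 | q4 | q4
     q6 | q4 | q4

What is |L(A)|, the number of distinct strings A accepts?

The useful subgraph on states {q4, q6} is acyclic, so L(A) is finite; the longest accepting path visits 2 useful states, giving maximum string length 1.
Counting accepting paths from q6 by length: 1 of length 0, 2 of length 1. Total 3.

3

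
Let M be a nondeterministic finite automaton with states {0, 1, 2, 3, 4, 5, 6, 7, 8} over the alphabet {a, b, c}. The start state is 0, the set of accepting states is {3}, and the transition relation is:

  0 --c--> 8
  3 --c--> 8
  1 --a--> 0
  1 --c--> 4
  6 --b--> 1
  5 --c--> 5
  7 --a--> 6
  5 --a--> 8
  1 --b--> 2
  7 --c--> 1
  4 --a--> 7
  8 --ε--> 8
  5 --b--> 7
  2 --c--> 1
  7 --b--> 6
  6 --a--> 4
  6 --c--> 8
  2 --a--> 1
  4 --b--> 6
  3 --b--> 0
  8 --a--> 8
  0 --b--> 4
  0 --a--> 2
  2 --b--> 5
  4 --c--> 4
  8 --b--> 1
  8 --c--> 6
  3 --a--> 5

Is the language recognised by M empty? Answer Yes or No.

The states reachable from the start state are {0, 1, 2, 4, 5, 6, 7, 8}.
None of the accepting states {3} is reachable, so no string is accepted and L(M) = ∅.

Yes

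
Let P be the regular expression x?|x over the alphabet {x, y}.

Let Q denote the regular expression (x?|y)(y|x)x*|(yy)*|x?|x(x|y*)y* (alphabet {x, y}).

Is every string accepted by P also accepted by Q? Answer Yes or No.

Converting the expression P to a DFA (subset construction, then merging equivalent states) gives the minimal DFA with states {p0, p1, p2}, start state p0, accepting states {p0, p1} and transitions p0: x→p1, y→p2; p1: x→p2, y→p2; p2: x→p2, y→p2.
Converting the expression Q to a DFA (subset construction, then merging equivalent states) gives the minimal DFA with states {q0, q1, q2, q3, q4, q5, q6, q7, q8, q9}, start state q0, accepting states {q0, q1, q2, q3, q4, q5, q6, q9} and transitions q0: x→q1, y→q2; q1: x→q3, y→q3; q2: x→q4, y→q5; q3: x→q4, y→q6; q4: x→q4, y→q7; q5: x→q4, y→q8; q6: x→q7, y→q6; q7: x→q7, y→q7; q8: x→q7, y→q9; q9: x→q7, y→q8.
Exploring the product automaton P × Q from the start pair (p0, q0), following both machines on each input symbol, reaches 10 state pairs: (p0, q0), (p1, q1), (p2, q2), (p2, q3), (p2, q4), (p2, q5), (p2, q6), (p2, q7), (p2, q8), (p2, q9).
P accepts in {p0, p1} and Q accepts in {q0, q1, q2, q3, q4, q5, q6, q9}. The reachable pairs whose P-component is accepting are (p0, q0), (p1, q1); in each of them the Q-component is accepting too, so the product for L(P) \ L(Q) (P-component accepting, Q-component rejecting) has no reachable accepting pair and the difference is empty.
Hence every string in L(P) is also in L(Q).

Yes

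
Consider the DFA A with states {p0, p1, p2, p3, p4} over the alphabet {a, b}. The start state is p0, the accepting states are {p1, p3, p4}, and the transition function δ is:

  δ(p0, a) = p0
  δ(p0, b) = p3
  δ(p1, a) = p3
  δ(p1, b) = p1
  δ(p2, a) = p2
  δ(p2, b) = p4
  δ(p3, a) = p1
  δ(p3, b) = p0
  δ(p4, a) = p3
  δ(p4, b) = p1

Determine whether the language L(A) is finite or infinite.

State p0 is reachable from the start and can reach an accepting state, and it lies on the cycle p0 → p0.
Traversing that cycle any number of times yields accepted strings of unbounded length, so the language is infinite.

infinite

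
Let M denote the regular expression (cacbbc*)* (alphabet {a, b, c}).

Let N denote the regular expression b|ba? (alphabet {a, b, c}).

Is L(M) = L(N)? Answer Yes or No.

No

The empty string ε is accepted by M but rejected by N.
So L(M) ≠ L(N).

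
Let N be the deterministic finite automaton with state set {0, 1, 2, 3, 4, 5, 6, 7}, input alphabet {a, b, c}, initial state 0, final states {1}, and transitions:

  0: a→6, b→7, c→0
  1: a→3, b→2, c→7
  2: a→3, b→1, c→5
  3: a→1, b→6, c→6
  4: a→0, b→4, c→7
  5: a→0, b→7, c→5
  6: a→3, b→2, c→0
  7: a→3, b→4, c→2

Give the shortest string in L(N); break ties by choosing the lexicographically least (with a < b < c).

A breadth-first search from 0 reaches an accepting state first via the path 0 → 6 → 3 → 1 on input aaa.
No string of length < 3 is accepted (BFS exhausts all shorter strings without reaching an accepting state), and aaa is the lexicographically least accepting string of length 3.

aaa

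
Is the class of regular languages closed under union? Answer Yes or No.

Yes

Given DFAs for L₁ and L₂, run them in parallel: the product automaton on Q₁ × Q₂ that accepts when either component is accepting recognises L₁ ∪ L₂ (equivalently, R₁ | R₂ is a regular expression for it).
So the regular languages are closed under union.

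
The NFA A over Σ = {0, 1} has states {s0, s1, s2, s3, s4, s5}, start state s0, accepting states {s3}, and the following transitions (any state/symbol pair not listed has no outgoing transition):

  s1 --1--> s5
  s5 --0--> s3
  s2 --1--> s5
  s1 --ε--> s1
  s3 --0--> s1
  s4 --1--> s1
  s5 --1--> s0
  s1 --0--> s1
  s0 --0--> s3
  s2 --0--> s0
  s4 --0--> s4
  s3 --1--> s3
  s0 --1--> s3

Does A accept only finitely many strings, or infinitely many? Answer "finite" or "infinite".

State s1 is reachable from the start and can reach an accepting state, and it lies on the cycle s1 → s1.
Traversing that cycle any number of times yields accepted strings of unbounded length, so the language is infinite.

infinite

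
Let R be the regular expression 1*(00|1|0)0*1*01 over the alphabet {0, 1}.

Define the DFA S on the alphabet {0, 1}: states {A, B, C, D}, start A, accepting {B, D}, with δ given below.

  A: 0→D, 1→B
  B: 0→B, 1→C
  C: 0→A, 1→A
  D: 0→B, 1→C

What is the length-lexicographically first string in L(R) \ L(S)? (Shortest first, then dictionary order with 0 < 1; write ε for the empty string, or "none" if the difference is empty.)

001

The string 001 is accepted by R but not by S.
No shorter string lies in the difference, and 001 is the lexicographically first length-3 string in L(R) \ L(S).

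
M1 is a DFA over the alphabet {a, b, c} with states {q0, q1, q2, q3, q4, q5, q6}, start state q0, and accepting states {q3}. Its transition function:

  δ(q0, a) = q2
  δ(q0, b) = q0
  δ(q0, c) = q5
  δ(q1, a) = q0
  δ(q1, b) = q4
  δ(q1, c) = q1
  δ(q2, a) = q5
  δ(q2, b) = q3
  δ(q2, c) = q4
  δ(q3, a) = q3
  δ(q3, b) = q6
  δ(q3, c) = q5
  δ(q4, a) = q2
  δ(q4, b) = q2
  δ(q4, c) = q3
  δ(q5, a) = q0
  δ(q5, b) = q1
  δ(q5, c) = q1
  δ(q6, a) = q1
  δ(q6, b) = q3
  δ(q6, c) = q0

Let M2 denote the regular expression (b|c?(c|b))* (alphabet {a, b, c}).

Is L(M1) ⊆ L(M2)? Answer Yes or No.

No

The string ab is in L(M1) but not in L(M2).
So L(M1) ⊄ L(M2).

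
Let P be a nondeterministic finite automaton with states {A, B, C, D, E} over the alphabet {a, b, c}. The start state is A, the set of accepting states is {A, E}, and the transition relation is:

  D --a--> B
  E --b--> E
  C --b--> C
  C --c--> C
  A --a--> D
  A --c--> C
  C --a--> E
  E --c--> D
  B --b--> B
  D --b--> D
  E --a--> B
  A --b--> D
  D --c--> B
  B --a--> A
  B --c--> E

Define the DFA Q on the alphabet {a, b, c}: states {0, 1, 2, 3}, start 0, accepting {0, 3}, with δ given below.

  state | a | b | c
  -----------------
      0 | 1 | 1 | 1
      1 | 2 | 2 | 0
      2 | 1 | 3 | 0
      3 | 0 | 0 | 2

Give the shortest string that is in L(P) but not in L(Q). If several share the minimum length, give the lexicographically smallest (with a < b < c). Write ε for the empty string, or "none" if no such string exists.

The string ca is accepted by P but not by Q.
No shorter string lies in the difference, and ca is the lexicographically first length-2 string in L(P) \ L(Q).

ca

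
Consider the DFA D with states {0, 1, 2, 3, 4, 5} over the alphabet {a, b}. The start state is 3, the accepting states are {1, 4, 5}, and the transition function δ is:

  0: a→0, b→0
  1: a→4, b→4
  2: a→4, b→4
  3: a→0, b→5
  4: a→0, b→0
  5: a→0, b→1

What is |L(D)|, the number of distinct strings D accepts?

4

The useful subgraph on states {1, 3, 4, 5} is acyclic, so L(D) is finite; the longest accepting path visits 4 useful states, giving maximum string length 3.
Counting accepting paths from 3 by length: 1 of length 1, 1 of length 2, 2 of length 3. Total 4.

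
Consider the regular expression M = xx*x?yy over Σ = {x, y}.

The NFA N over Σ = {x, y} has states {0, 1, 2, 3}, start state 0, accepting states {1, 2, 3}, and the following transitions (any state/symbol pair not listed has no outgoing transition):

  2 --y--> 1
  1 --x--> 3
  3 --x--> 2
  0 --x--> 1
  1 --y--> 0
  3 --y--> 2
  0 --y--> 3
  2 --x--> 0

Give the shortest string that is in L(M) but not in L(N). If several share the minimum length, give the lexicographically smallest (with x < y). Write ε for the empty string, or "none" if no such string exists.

xxxyy

The string xxxyy is accepted by M but not by N.
No shorter string lies in the difference, and xxxyy is the lexicographically first length-5 string in L(M) \ L(N).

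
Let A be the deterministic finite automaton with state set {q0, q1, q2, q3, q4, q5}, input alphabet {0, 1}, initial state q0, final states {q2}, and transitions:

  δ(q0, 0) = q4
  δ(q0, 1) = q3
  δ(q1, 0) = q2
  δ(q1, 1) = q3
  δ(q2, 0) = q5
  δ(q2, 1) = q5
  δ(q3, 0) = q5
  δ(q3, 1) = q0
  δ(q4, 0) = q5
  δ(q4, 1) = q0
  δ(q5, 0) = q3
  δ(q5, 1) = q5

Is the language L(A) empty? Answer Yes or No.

The states reachable from the start state are {q0, q3, q4, q5}.
None of the accepting states {q2} is reachable, so no string is accepted and L(A) = ∅.

Yes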